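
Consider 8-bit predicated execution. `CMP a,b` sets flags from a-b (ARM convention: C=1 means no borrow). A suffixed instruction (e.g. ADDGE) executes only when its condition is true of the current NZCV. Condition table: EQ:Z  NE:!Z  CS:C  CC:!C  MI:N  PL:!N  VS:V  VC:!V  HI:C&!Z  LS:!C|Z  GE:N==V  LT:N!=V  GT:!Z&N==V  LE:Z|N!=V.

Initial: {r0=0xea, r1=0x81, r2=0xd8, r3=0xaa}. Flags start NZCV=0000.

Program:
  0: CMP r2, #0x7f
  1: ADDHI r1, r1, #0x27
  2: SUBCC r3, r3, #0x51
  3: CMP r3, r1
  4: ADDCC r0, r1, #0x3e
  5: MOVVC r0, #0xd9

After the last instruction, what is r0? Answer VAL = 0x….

VAL = 0xd9

[0] flags=0011 → (cmp)
[1] flags=0011 HI?T → r1=0xa8
[2] flags=0011 CC?F → skip
[3] flags=0010 → (cmp)
[4] flags=0010 CC?F → skip
[5] flags=0010 VC?T → r0=0xd9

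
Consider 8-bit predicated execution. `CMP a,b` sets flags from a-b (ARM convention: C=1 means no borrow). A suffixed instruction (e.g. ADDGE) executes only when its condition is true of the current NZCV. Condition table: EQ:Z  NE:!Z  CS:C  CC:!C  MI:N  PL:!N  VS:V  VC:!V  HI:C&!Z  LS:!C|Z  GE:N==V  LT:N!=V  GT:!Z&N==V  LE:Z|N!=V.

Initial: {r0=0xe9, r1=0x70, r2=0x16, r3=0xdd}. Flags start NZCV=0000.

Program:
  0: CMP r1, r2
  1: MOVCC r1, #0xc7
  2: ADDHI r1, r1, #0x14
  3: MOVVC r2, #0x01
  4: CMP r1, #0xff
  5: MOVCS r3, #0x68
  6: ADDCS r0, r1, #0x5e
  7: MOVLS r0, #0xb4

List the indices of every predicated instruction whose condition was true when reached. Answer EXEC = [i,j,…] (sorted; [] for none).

[0] flags=0010 → (cmp)
[1] flags=0010 CC?F → skip
[2] flags=0010 HI?T → r1=0x84
[3] flags=0010 VC?T → r2=0x01
[4] flags=1000 → (cmp)
[5] flags=1000 CS?F → skip
[6] flags=1000 CS?F → skip
[7] flags=1000 LS?T → r0=0xb4

EXEC = [2,3,7]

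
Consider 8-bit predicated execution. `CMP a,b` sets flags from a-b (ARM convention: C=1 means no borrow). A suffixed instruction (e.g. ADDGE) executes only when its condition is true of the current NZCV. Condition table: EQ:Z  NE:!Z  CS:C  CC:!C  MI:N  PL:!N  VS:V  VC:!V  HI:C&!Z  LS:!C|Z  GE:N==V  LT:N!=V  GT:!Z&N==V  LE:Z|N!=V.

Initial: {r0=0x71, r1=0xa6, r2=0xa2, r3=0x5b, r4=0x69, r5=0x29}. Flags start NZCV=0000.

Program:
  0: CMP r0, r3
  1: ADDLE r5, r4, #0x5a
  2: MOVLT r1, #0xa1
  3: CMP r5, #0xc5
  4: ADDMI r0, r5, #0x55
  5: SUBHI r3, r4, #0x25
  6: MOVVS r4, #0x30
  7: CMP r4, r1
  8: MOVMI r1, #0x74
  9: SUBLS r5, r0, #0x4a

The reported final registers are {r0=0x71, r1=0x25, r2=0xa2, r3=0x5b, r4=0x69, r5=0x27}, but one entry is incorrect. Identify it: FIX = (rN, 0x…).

[0] flags=0010 → (cmp)
[1] flags=0010 LE?F → skip
[2] flags=0010 LT?F → skip
[3] flags=0000 → (cmp)
[4] flags=0000 MI?F → skip
[5] flags=0000 HI?F → skip
[6] flags=0000 VS?F → skip
[7] flags=1001 → (cmp)
[8] flags=1001 MI?T → r1=0x74
[9] flags=1001 LS?T → r5=0x27

FIX = (r1, 0x74)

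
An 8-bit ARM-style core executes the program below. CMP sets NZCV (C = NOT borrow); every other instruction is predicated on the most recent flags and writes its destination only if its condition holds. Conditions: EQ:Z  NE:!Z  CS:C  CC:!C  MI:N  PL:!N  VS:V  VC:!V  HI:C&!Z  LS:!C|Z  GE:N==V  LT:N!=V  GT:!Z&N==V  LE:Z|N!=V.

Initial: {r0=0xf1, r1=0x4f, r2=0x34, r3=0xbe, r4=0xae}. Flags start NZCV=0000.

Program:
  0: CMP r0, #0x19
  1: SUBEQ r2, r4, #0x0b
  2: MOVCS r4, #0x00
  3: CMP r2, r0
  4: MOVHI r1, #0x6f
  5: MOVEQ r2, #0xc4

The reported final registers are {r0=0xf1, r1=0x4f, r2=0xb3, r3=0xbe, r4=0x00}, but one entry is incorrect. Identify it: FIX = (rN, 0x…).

[0] flags=1010 → (cmp)
[1] flags=1010 EQ?F → skip
[2] flags=1010 CS?T → r4=0x00
[3] flags=0000 → (cmp)
[4] flags=0000 HI?F → skip
[5] flags=0000 EQ?F → skip

FIX = (r2, 0x34)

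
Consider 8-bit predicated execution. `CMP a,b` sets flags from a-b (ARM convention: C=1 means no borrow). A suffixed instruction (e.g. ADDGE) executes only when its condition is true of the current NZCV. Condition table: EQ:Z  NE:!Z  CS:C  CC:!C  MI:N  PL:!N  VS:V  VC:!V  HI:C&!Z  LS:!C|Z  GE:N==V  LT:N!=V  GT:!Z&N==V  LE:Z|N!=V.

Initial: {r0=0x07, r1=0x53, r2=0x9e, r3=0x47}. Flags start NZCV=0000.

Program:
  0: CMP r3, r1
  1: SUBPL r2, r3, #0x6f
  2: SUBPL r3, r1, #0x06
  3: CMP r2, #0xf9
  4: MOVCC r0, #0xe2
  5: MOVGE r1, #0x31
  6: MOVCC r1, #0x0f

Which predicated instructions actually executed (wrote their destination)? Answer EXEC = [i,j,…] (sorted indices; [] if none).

EXEC = [4,6]

[0] flags=1000 → (cmp)
[1] flags=1000 PL?F → skip
[2] flags=1000 PL?F → skip
[3] flags=1000 → (cmp)
[4] flags=1000 CC?T → r0=0xe2
[5] flags=1000 GE?F → skip
[6] flags=1000 CC?T → r1=0x0f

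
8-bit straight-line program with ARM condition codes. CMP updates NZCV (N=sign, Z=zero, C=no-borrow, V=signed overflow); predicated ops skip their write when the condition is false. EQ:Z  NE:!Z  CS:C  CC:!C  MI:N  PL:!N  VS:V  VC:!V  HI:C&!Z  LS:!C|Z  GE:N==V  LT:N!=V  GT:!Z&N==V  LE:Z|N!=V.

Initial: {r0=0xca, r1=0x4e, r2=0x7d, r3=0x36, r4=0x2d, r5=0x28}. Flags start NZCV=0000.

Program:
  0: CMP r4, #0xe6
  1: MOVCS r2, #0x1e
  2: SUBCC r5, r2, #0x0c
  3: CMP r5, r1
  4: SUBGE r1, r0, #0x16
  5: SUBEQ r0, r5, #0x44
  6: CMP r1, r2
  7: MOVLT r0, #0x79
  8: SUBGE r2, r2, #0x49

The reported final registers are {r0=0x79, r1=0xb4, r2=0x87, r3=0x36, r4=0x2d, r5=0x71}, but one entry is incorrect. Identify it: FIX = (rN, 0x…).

FIX = (r2, 0x7d)

[0] flags=0000 → (cmp)
[1] flags=0000 CS?F → skip
[2] flags=0000 CC?T → r5=0x71
[3] flags=0010 → (cmp)
[4] flags=0010 GE?T → r1=0xb4
[5] flags=0010 EQ?F → skip
[6] flags=0011 → (cmp)
[7] flags=0011 LT?T → r0=0x79
[8] flags=0011 GE?F → skip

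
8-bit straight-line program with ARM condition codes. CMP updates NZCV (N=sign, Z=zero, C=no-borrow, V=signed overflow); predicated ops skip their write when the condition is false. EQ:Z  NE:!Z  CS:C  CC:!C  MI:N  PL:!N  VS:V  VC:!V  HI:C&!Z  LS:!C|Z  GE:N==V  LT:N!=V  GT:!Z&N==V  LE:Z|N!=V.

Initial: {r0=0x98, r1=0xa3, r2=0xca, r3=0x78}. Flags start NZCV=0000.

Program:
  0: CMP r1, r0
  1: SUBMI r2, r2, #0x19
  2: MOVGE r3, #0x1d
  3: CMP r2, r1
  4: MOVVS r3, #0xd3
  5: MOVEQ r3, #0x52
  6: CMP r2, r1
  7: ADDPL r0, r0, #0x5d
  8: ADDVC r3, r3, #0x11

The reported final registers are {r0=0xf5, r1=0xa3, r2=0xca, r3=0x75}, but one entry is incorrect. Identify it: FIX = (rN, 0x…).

0: ✓ CMP  NZCV=0010
1: · SUBMI
2: ✓ MOVGE  r3←0x1d
3: ✓ CMP  NZCV=0010
4: · MOVVS
5: · MOVEQ
6: ✓ CMP  NZCV=0010
7: ✓ ADDPL  r0←0xf5
8: ✓ ADDVC  r3←0x2e

FIX = (r3, 0x2e)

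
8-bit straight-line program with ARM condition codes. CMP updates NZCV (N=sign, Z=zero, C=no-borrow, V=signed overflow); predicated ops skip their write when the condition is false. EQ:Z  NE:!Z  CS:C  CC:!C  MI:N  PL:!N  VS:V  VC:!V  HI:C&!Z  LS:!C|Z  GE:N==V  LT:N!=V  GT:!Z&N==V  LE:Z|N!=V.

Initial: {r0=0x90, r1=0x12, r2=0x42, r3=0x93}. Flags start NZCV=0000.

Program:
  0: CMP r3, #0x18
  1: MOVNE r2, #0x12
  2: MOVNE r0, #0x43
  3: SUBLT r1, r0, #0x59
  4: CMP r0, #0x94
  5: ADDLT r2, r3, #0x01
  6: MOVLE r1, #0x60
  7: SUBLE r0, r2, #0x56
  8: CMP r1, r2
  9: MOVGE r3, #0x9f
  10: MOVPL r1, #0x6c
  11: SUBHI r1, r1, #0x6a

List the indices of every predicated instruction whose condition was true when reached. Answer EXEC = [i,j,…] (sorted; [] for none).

EXEC = [1,2,3,11]

[0] flags=0011 → (cmp)
[1] flags=0011 NE?T → r2=0x12
[2] flags=0011 NE?T → r0=0x43
[3] flags=0011 LT?T → r1=0xea
[4] flags=1001 → (cmp)
[5] flags=1001 LT?F → skip
[6] flags=1001 LE?F → skip
[7] flags=1001 LE?F → skip
[8] flags=1010 → (cmp)
[9] flags=1010 GE?F → skip
[10] flags=1010 PL?F → skip
[11] flags=1010 HI?T → r1=0x80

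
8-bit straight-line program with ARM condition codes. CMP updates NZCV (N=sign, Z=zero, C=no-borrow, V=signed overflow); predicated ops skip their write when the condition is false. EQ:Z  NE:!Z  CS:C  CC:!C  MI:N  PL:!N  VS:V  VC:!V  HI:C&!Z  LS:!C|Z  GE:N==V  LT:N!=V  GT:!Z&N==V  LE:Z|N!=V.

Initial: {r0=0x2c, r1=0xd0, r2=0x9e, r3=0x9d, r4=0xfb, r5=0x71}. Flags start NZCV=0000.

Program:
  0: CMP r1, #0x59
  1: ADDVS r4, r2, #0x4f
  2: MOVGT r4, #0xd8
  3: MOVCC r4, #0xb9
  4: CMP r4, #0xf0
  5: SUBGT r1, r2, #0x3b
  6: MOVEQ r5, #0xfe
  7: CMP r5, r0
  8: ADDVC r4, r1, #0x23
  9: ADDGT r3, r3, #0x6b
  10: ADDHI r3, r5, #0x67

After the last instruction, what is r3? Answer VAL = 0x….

[0] flags=0011 → (cmp)
[1] flags=0011 VS?T → r4=0xed
[2] flags=0011 GT?F → skip
[3] flags=0011 CC?F → skip
[4] flags=1000 → (cmp)
[5] flags=1000 GT?F → skip
[6] flags=1000 EQ?F → skip
[7] flags=0010 → (cmp)
[8] flags=0010 VC?T → r4=0xf3
[9] flags=0010 GT?T → r3=0x08
[10] flags=0010 HI?T → r3=0xd8

VAL = 0xd8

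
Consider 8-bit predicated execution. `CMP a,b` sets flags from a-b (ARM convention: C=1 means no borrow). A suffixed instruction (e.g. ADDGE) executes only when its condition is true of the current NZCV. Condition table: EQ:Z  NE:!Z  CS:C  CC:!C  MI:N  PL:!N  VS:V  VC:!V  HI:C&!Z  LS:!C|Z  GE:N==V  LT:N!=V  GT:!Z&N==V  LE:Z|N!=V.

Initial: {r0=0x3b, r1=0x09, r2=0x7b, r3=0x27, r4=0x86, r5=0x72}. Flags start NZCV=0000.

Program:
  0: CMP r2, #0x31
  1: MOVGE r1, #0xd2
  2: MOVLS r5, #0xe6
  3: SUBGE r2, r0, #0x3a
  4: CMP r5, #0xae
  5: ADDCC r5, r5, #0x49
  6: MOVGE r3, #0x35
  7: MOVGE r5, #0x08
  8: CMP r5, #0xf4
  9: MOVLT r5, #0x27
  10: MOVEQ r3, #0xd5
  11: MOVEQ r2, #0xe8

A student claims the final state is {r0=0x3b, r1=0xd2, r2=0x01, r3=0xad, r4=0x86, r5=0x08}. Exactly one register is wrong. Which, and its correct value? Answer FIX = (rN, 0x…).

FIX = (r3, 0x35)

0: ✓ CMP  NZCV=0010
1: ✓ MOVGE  r1←0xd2
2: · MOVLS
3: ✓ SUBGE  r2←0x01
4: ✓ CMP  NZCV=1001
5: ✓ ADDCC  r5←0xbb
6: ✓ MOVGE  r3←0x35
7: ✓ MOVGE  r5←0x08
8: ✓ CMP  NZCV=0000
9: · MOVLT
10: · MOVEQ
11: · MOVEQ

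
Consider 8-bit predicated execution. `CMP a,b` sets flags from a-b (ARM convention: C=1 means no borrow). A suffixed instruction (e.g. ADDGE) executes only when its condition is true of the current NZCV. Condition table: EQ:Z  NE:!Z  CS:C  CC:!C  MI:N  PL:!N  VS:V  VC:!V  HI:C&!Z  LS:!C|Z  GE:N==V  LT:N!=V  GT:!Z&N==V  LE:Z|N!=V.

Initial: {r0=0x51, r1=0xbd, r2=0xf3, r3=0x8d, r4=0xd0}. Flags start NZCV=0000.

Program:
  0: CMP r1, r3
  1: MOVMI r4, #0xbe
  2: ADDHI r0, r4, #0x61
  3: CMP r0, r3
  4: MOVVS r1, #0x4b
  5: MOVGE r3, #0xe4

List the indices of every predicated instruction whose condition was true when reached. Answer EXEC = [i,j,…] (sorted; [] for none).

0: ✓ CMP  NZCV=0010
1: · MOVMI
2: ✓ ADDHI  r0←0x31
3: ✓ CMP  NZCV=1001
4: ✓ MOVVS  r1←0x4b
5: ✓ MOVGE  r3←0xe4

EXEC = [2,4,5]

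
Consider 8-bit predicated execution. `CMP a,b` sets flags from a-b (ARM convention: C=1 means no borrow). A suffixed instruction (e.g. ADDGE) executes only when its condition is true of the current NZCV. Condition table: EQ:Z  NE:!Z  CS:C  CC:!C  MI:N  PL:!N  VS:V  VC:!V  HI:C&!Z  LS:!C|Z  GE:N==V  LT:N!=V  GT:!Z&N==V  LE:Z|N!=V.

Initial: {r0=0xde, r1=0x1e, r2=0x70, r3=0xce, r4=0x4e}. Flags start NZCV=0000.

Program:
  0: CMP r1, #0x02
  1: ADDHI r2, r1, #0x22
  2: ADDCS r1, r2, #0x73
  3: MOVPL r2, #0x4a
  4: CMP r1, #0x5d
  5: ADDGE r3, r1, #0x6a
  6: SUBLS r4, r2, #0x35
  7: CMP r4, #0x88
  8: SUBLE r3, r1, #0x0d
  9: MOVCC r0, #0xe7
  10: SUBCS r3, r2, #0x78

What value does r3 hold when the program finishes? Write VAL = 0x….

VAL = 0xce

0: ✓ CMP  NZCV=0010
1: ✓ ADDHI  r2←0x40
2: ✓ ADDCS  r1←0xb3
3: ✓ MOVPL  r2←0x4a
4: ✓ CMP  NZCV=0011
5: · ADDGE
6: · SUBLS
7: ✓ CMP  NZCV=1001
8: · SUBLE
9: ✓ MOVCC  r0←0xe7
10: · SUBCS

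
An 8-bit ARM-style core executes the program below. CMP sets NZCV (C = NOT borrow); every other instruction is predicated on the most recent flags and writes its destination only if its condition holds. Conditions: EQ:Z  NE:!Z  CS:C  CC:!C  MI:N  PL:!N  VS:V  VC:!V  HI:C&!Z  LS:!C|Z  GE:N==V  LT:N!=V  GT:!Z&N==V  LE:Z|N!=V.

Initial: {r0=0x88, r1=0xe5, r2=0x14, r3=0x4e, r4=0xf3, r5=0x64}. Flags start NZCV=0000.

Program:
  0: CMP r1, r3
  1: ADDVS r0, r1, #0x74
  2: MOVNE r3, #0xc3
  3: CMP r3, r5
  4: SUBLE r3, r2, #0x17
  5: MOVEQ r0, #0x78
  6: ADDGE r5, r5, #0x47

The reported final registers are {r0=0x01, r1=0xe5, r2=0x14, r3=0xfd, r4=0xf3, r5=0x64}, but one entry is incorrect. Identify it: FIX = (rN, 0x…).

[0] flags=1010 → (cmp)
[1] flags=1010 VS?F → skip
[2] flags=1010 NE?T → r3=0xc3
[3] flags=0011 → (cmp)
[4] flags=0011 LE?T → r3=0xfd
[5] flags=0011 EQ?F → skip
[6] flags=0011 GE?F → skip

FIX = (r0, 0x88)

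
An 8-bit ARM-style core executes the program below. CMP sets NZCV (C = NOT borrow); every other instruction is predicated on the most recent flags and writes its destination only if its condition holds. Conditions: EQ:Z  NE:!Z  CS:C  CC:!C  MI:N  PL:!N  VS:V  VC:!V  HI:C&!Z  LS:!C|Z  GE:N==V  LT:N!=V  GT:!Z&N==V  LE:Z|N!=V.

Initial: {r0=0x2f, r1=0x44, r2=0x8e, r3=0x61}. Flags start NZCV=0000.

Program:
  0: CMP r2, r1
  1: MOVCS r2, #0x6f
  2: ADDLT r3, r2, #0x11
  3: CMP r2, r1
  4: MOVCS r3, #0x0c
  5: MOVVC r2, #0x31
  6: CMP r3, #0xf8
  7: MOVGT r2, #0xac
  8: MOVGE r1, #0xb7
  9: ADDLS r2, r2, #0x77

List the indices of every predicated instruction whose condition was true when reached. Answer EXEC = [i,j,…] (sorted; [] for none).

[0] flags=0011 → (cmp)
[1] flags=0011 CS?T → r2=0x6f
[2] flags=0011 LT?T → r3=0x80
[3] flags=0010 → (cmp)
[4] flags=0010 CS?T → r3=0x0c
[5] flags=0010 VC?T → r2=0x31
[6] flags=0000 → (cmp)
[7] flags=0000 GT?T → r2=0xac
[8] flags=0000 GE?T → r1=0xb7
[9] flags=0000 LS?T → r2=0x23

EXEC = [1,2,4,5,7,8,9]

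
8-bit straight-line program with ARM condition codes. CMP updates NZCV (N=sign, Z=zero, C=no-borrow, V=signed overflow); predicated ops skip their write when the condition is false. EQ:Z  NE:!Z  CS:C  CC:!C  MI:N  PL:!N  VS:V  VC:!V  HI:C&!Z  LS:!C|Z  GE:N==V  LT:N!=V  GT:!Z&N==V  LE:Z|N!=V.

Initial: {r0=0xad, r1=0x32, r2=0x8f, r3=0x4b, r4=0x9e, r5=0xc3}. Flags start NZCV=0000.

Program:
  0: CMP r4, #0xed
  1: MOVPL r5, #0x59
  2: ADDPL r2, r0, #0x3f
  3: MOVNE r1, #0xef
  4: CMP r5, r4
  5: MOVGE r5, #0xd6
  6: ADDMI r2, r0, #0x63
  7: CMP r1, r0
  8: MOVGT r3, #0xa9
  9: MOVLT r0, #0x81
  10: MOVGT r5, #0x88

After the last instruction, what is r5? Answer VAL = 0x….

VAL = 0x88

0: ✓ CMP  NZCV=1000
1: · MOVPL
2: · ADDPL
3: ✓ MOVNE  r1←0xef
4: ✓ CMP  NZCV=0010
5: ✓ MOVGE  r5←0xd6
6: · ADDMI
7: ✓ CMP  NZCV=0010
8: ✓ MOVGT  r3←0xa9
9: · MOVLT
10: ✓ MOVGT  r5←0x88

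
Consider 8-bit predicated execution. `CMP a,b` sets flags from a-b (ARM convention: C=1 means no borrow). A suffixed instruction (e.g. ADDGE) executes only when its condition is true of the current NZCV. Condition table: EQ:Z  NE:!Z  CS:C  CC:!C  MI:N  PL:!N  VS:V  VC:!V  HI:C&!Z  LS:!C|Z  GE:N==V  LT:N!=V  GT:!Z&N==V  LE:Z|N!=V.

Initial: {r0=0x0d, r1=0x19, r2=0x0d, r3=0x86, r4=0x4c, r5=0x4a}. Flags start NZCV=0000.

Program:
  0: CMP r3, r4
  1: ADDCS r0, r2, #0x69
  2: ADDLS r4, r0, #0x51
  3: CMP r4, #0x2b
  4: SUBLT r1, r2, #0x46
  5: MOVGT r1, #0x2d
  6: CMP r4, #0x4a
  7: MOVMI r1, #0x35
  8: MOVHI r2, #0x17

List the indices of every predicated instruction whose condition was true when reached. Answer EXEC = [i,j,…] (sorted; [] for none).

EXEC = [1,5,8]

0: ✓ CMP  NZCV=0011
1: ✓ ADDCS  r0←0x76
2: · ADDLS
3: ✓ CMP  NZCV=0010
4: · SUBLT
5: ✓ MOVGT  r1←0x2d
6: ✓ CMP  NZCV=0010
7: · MOVMI
8: ✓ MOVHI  r2←0x17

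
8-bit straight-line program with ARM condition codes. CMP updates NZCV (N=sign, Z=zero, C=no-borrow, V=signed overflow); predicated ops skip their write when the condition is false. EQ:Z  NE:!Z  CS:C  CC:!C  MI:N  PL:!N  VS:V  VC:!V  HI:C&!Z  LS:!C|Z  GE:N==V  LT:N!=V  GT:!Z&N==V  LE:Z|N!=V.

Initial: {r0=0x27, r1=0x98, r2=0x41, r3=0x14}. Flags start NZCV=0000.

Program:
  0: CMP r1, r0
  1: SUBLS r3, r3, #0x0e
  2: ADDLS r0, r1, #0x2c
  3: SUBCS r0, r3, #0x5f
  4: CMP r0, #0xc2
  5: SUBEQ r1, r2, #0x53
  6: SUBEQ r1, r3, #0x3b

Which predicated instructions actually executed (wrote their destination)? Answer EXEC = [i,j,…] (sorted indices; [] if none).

EXEC = [3]

0: ✓ CMP  NZCV=0011
1: · SUBLS
2: · ADDLS
3: ✓ SUBCS  r0←0xb5
4: ✓ CMP  NZCV=1000
5: · SUBEQ
6: · SUBEQ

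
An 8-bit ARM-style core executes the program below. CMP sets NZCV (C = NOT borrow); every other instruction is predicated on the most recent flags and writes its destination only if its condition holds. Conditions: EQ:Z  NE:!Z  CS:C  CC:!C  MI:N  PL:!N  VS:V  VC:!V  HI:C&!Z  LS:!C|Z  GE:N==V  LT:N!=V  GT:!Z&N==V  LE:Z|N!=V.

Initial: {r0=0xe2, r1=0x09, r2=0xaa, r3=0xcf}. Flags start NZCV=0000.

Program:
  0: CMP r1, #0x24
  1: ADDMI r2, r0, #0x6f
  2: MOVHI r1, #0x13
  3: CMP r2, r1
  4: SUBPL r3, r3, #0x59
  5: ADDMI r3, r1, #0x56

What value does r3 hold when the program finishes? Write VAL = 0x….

VAL = 0x76

0: ✓ CMP  NZCV=1000
1: ✓ ADDMI  r2←0x51
2: · MOVHI
3: ✓ CMP  NZCV=0010
4: ✓ SUBPL  r3←0x76
5: · ADDMI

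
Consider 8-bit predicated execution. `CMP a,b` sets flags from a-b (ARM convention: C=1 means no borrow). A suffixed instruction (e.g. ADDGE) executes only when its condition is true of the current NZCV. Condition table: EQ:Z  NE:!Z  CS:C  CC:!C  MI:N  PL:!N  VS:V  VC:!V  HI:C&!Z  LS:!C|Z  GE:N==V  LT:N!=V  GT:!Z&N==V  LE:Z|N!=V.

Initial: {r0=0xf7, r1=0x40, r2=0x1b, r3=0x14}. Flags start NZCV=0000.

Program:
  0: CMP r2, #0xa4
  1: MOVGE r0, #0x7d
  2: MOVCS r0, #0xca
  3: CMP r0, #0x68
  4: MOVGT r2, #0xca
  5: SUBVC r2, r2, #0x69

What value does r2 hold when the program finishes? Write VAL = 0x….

VAL = 0x61

[0] flags=0000 → (cmp)
[1] flags=0000 GE?T → r0=0x7d
[2] flags=0000 CS?F → skip
[3] flags=0010 → (cmp)
[4] flags=0010 GT?T → r2=0xca
[5] flags=0010 VC?T → r2=0x61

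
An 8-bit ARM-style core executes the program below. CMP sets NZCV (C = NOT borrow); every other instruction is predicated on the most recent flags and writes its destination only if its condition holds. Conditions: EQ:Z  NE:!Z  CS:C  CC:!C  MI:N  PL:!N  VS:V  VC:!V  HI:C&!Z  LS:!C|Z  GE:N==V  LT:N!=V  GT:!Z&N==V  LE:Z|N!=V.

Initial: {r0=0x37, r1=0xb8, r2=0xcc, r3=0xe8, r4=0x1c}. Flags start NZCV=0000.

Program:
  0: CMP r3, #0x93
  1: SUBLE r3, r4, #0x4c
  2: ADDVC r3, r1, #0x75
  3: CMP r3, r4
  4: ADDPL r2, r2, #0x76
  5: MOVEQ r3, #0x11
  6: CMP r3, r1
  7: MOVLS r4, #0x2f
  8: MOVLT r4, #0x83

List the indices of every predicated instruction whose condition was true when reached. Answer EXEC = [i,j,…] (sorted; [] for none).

0: ✓ CMP  NZCV=0010
1: · SUBLE
2: ✓ ADDVC  r3←0x2d
3: ✓ CMP  NZCV=0010
4: ✓ ADDPL  r2←0x42
5: · MOVEQ
6: ✓ CMP  NZCV=0000
7: ✓ MOVLS  r4←0x2f
8: · MOVLT

EXEC = [2,4,7]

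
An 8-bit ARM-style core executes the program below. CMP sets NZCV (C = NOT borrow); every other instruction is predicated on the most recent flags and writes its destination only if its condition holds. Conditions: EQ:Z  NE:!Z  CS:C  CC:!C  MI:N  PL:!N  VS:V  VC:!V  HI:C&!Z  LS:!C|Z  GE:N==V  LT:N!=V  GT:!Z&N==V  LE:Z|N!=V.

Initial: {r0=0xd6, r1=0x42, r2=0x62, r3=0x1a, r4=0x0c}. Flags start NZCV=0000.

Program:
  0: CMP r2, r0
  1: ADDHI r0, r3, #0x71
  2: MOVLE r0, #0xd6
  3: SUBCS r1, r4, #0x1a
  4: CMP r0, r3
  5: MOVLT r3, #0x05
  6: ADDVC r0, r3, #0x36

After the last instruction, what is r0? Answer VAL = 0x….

0: ✓ CMP  NZCV=1001
1: · ADDHI
2: · MOVLE
3: · SUBCS
4: ✓ CMP  NZCV=1010
5: ✓ MOVLT  r3←0x05
6: ✓ ADDVC  r0←0x3b

VAL = 0x3b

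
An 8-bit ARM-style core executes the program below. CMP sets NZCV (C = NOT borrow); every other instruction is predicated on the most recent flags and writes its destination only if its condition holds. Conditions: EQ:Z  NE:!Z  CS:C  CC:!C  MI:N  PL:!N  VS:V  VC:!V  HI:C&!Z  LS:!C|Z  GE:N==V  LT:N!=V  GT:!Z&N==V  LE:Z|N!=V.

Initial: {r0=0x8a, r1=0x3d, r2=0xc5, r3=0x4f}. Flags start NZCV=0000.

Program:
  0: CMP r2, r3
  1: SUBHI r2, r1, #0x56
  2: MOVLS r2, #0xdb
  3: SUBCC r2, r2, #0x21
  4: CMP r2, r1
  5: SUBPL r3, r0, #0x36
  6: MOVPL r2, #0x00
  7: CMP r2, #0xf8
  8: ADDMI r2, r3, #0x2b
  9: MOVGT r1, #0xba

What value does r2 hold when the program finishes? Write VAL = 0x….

VAL = 0x7a

[0] flags=0011 → (cmp)
[1] flags=0011 HI?T → r2=0xe7
[2] flags=0011 LS?F → skip
[3] flags=0011 CC?F → skip
[4] flags=1010 → (cmp)
[5] flags=1010 PL?F → skip
[6] flags=1010 PL?F → skip
[7] flags=1000 → (cmp)
[8] flags=1000 MI?T → r2=0x7a
[9] flags=1000 GT?F → skip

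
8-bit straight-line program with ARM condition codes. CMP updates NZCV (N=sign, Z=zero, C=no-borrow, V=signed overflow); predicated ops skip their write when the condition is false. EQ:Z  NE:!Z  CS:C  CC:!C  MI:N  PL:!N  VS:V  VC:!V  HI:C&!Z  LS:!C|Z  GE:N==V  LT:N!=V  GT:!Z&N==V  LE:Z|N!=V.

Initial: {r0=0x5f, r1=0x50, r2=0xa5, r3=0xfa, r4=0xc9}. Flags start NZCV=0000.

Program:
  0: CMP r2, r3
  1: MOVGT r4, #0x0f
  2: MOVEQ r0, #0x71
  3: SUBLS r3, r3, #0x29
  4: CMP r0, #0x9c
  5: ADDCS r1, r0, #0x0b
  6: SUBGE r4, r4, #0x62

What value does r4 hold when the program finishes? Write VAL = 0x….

VAL = 0x67

0: ✓ CMP  NZCV=1000
1: · MOVGT
2: · MOVEQ
3: ✓ SUBLS  r3←0xd1
4: ✓ CMP  NZCV=1001
5: · ADDCS
6: ✓ SUBGE  r4←0x67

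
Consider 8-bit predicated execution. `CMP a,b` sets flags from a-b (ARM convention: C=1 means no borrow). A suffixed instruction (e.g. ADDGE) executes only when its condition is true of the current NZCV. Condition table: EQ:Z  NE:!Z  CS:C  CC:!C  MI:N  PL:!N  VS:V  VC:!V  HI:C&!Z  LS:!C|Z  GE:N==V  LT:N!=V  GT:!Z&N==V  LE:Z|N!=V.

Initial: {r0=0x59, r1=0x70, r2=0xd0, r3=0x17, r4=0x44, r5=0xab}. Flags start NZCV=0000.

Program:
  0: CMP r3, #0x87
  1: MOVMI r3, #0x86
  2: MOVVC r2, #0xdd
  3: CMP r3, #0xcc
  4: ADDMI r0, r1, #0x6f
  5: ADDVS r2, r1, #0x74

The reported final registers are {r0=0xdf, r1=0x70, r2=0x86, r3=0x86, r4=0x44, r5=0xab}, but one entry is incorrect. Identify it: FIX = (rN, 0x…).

0: ✓ CMP  NZCV=1001
1: ✓ MOVMI  r3←0x86
2: · MOVVC
3: ✓ CMP  NZCV=1000
4: ✓ ADDMI  r0←0xdf
5: · ADDVS

FIX = (r2, 0xd0)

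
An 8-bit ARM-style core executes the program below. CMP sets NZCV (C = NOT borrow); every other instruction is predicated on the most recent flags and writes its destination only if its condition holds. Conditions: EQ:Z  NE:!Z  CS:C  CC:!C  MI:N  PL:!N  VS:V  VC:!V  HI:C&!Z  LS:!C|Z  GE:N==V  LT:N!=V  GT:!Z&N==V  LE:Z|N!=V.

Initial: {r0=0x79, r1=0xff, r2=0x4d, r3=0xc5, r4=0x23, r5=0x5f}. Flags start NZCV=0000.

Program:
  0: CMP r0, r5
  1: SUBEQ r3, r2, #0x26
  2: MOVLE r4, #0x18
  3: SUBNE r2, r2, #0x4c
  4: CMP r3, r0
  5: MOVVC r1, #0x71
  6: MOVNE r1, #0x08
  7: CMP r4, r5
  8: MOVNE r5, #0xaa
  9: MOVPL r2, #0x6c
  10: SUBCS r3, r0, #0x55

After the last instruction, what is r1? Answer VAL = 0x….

VAL = 0x08

[0] flags=0010 → (cmp)
[1] flags=0010 EQ?F → skip
[2] flags=0010 LE?F → skip
[3] flags=0010 NE?T → r2=0x01
[4] flags=0011 → (cmp)
[5] flags=0011 VC?F → skip
[6] flags=0011 NE?T → r1=0x08
[7] flags=1000 → (cmp)
[8] flags=1000 NE?T → r5=0xaa
[9] flags=1000 PL?F → skip
[10] flags=1000 CS?F → skip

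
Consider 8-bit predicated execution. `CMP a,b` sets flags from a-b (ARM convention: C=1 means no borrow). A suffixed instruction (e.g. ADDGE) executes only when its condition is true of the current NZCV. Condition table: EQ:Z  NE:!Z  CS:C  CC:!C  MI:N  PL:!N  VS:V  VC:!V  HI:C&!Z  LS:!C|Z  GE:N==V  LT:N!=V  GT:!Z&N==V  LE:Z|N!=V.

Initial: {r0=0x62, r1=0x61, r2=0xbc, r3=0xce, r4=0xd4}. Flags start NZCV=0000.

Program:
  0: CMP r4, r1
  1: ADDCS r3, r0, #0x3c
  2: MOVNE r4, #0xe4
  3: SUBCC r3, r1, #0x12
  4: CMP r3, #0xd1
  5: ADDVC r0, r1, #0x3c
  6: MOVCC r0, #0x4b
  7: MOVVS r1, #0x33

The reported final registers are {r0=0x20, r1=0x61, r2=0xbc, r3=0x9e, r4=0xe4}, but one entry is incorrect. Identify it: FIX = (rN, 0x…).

0: ✓ CMP  NZCV=0011
1: ✓ ADDCS  r3←0x9e
2: ✓ MOVNE  r4←0xe4
3: · SUBCC
4: ✓ CMP  NZCV=1000
5: ✓ ADDVC  r0←0x9d
6: ✓ MOVCC  r0←0x4b
7: · MOVVS

FIX = (r0, 0x4b)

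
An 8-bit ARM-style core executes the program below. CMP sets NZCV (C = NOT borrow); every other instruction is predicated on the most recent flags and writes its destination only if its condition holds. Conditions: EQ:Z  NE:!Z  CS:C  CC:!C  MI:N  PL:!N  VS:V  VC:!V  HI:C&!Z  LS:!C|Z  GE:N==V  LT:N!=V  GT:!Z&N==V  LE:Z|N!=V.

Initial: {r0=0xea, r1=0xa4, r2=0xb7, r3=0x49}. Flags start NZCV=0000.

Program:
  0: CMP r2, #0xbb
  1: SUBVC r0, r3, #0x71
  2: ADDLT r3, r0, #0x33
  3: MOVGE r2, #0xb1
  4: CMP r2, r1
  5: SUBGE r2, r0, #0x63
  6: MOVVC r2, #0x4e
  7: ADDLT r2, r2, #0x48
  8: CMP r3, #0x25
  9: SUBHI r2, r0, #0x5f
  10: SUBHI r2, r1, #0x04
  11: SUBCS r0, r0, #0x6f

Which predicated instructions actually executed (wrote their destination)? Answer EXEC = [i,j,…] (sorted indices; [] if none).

[0] flags=1000 → (cmp)
[1] flags=1000 VC?T → r0=0xd8
[2] flags=1000 LT?T → r3=0x0b
[3] flags=1000 GE?F → skip
[4] flags=0010 → (cmp)
[5] flags=0010 GE?T → r2=0x75
[6] flags=0010 VC?T → r2=0x4e
[7] flags=0010 LT?F → skip
[8] flags=1000 → (cmp)
[9] flags=1000 HI?F → skip
[10] flags=1000 HI?F → skip
[11] flags=1000 CS?F → skip

EXEC = [1,2,5,6]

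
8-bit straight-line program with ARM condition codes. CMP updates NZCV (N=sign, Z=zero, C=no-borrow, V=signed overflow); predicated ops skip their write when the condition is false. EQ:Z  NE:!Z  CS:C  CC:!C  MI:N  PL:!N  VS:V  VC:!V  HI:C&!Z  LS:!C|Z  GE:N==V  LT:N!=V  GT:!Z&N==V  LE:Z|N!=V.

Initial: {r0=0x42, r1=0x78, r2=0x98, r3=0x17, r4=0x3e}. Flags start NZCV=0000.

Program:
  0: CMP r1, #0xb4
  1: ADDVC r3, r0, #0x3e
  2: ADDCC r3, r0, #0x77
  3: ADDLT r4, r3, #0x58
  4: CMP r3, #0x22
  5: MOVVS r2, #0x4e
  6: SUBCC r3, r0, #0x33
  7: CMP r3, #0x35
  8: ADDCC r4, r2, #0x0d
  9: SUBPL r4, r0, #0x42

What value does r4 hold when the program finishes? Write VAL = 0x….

[0] flags=1001 → (cmp)
[1] flags=1001 VC?F → skip
[2] flags=1001 CC?T → r3=0xb9
[3] flags=1001 LT?F → skip
[4] flags=1010 → (cmp)
[5] flags=1010 VS?F → skip
[6] flags=1010 CC?F → skip
[7] flags=1010 → (cmp)
[8] flags=1010 CC?F → skip
[9] flags=1010 PL?F → skip

VAL = 0x3e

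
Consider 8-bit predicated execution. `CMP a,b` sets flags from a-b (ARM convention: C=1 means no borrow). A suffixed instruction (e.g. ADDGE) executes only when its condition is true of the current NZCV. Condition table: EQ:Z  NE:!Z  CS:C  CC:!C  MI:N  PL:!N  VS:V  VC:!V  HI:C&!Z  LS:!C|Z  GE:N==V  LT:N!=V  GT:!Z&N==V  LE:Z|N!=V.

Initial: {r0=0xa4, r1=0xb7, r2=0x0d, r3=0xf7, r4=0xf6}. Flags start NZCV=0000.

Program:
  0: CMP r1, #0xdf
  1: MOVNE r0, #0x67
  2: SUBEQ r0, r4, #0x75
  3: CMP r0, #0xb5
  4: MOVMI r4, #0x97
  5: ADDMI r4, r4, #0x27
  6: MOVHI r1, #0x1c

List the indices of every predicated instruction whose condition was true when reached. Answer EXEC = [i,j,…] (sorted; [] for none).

[0] flags=1000 → (cmp)
[1] flags=1000 NE?T → r0=0x67
[2] flags=1000 EQ?F → skip
[3] flags=1001 → (cmp)
[4] flags=1001 MI?T → r4=0x97
[5] flags=1001 MI?T → r4=0xbe
[6] flags=1001 HI?F → skip

EXEC = [1,4,5]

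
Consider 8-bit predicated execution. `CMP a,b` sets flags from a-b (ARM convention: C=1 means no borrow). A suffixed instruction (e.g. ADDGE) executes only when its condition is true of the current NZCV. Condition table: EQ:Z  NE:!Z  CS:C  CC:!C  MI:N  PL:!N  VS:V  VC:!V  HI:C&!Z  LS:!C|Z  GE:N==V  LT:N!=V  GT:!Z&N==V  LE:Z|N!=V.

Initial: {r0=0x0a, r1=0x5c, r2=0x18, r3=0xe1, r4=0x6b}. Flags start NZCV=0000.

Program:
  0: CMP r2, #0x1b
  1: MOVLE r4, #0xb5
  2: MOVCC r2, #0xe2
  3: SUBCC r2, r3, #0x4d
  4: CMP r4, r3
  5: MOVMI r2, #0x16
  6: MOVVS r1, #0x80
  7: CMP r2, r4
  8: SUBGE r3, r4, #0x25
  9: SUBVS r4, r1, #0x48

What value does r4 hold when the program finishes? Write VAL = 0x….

VAL = 0xb5

[0] flags=1000 → (cmp)
[1] flags=1000 LE?T → r4=0xb5
[2] flags=1000 CC?T → r2=0xe2
[3] flags=1000 CC?T → r2=0x94
[4] flags=1000 → (cmp)
[5] flags=1000 MI?T → r2=0x16
[6] flags=1000 VS?F → skip
[7] flags=0000 → (cmp)
[8] flags=0000 GE?T → r3=0x90
[9] flags=0000 VS?F → skip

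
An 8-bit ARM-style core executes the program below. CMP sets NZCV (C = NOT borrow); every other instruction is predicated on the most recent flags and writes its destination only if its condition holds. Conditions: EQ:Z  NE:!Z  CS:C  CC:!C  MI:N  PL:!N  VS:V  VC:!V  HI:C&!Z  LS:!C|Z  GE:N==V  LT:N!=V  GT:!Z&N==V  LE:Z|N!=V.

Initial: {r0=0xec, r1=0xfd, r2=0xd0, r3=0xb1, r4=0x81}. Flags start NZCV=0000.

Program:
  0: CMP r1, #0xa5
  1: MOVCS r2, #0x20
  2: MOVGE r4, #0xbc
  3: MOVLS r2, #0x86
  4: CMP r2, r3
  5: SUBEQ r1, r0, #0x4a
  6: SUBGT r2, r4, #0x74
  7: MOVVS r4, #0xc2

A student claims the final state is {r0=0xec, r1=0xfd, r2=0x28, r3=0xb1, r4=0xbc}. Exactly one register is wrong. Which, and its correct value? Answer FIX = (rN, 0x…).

0: ✓ CMP  NZCV=0010
1: ✓ MOVCS  r2←0x20
2: ✓ MOVGE  r4←0xbc
3: · MOVLS
4: ✓ CMP  NZCV=0000
5: · SUBEQ
6: ✓ SUBGT  r2←0x48
7: · MOVVS

FIX = (r2, 0x48)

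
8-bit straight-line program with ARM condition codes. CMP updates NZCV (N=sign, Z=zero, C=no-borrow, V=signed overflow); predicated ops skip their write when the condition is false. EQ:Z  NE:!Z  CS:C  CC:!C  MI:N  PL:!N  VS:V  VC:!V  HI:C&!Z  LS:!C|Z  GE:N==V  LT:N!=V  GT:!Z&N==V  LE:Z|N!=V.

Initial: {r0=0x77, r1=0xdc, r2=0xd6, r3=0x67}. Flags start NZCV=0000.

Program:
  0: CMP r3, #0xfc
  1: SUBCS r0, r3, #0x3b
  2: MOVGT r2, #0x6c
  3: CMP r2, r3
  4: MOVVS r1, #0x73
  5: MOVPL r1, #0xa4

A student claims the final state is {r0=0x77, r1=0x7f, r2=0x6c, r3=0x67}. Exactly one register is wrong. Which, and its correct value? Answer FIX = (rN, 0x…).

[0] flags=0000 → (cmp)
[1] flags=0000 CS?F → skip
[2] flags=0000 GT?T → r2=0x6c
[3] flags=0010 → (cmp)
[4] flags=0010 VS?F → skip
[5] flags=0010 PL?T → r1=0xa4

FIX = (r1, 0xa4)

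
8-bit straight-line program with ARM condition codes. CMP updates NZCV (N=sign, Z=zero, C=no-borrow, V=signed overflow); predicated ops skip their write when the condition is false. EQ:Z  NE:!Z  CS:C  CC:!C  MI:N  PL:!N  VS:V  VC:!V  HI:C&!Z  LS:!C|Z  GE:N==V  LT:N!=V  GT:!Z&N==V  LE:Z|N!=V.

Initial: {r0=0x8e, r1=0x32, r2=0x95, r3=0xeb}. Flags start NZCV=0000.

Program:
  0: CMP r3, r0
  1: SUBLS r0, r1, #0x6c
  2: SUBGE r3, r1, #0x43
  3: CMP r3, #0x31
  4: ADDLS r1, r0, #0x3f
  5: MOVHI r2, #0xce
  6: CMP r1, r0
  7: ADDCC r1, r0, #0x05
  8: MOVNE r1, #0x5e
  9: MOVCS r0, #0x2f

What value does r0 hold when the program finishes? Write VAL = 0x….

[0] flags=0010 → (cmp)
[1] flags=0010 LS?F → skip
[2] flags=0010 GE?T → r3=0xef
[3] flags=1010 → (cmp)
[4] flags=1010 LS?F → skip
[5] flags=1010 HI?T → r2=0xce
[6] flags=1001 → (cmp)
[7] flags=1001 CC?T → r1=0x93
[8] flags=1001 NE?T → r1=0x5e
[9] flags=1001 CS?F → skip

VAL = 0x8e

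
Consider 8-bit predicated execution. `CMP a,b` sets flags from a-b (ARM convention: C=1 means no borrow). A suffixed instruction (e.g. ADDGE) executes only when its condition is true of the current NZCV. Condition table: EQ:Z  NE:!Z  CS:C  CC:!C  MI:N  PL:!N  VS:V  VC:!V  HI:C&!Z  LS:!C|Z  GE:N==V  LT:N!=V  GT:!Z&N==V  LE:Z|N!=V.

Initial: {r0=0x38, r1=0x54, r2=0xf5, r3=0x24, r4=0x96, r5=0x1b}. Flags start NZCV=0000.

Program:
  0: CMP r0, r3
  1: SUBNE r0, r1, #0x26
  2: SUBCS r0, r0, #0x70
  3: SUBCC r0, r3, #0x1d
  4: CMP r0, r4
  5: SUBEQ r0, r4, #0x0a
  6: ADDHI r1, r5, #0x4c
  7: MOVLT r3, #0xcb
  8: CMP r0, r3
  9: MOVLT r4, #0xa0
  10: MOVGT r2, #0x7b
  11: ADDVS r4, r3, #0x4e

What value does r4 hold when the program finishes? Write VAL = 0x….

0: ✓ CMP  NZCV=0010
1: ✓ SUBNE  r0←0x2e
2: ✓ SUBCS  r0←0xbe
3: · SUBCC
4: ✓ CMP  NZCV=0010
5: · SUBEQ
6: ✓ ADDHI  r1←0x67
7: · MOVLT
8: ✓ CMP  NZCV=1010
9: ✓ MOVLT  r4←0xa0
10: · MOVGT
11: · ADDVS

VAL = 0xa0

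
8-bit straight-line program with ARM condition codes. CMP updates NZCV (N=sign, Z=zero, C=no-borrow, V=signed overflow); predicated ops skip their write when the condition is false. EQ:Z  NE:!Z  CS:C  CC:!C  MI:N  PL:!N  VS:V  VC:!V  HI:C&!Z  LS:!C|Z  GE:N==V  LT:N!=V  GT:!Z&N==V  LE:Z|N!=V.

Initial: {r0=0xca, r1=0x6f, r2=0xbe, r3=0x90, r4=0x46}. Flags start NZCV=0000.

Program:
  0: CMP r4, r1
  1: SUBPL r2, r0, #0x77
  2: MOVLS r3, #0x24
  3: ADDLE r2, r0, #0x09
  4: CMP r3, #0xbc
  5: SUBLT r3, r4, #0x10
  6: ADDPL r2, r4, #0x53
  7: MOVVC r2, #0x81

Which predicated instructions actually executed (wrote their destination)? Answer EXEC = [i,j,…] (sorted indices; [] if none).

0: ✓ CMP  NZCV=1000
1: · SUBPL
2: ✓ MOVLS  r3←0x24
3: ✓ ADDLE  r2←0xd3
4: ✓ CMP  NZCV=0000
5: · SUBLT
6: ✓ ADDPL  r2←0x99
7: ✓ MOVVC  r2←0x81

EXEC = [2,3,6,7]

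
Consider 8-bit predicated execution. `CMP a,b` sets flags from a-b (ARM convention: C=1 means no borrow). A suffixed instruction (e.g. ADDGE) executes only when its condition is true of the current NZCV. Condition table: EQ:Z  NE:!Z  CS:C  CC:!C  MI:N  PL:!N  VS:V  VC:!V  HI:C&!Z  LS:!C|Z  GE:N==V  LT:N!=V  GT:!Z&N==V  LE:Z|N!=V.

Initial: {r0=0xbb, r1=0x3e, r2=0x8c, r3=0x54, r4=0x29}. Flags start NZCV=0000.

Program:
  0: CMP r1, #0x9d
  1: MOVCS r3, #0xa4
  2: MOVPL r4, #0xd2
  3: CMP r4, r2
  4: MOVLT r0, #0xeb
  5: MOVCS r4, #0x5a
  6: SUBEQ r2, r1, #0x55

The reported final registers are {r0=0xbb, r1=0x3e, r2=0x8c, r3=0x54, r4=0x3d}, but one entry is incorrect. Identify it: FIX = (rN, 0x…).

FIX = (r4, 0x29)

0: ✓ CMP  NZCV=1001
1: · MOVCS
2: · MOVPL
3: ✓ CMP  NZCV=1001
4: · MOVLT
5: · MOVCS
6: · SUBEQ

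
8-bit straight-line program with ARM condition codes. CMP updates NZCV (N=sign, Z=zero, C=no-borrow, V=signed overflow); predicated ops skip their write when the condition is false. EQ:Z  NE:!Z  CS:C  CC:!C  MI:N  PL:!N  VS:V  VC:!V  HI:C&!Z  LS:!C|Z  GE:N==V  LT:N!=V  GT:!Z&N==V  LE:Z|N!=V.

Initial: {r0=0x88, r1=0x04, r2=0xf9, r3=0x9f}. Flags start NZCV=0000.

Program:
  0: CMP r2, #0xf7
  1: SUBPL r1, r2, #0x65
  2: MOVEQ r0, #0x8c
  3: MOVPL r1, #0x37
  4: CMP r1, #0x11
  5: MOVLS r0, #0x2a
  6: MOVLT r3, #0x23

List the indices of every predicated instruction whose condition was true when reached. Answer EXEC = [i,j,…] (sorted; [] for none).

[0] flags=0010 → (cmp)
[1] flags=0010 PL?T → r1=0x94
[2] flags=0010 EQ?F → skip
[3] flags=0010 PL?T → r1=0x37
[4] flags=0010 → (cmp)
[5] flags=0010 LS?F → skip
[6] flags=0010 LT?F → skip

EXEC = [1,3]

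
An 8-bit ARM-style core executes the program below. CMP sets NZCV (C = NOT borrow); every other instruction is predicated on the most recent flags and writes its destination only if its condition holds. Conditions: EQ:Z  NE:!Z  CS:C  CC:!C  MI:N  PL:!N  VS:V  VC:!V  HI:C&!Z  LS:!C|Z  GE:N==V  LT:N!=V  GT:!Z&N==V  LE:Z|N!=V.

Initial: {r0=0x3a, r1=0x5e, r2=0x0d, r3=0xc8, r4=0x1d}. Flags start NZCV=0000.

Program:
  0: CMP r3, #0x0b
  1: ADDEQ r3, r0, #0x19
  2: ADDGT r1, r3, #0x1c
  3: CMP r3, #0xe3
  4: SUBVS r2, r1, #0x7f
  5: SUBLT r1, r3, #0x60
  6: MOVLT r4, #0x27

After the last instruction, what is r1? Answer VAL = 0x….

[0] flags=1010 → (cmp)
[1] flags=1010 EQ?F → skip
[2] flags=1010 GT?F → skip
[3] flags=1000 → (cmp)
[4] flags=1000 VS?F → skip
[5] flags=1000 LT?T → r1=0x68
[6] flags=1000 LT?T → r4=0x27

VAL = 0x68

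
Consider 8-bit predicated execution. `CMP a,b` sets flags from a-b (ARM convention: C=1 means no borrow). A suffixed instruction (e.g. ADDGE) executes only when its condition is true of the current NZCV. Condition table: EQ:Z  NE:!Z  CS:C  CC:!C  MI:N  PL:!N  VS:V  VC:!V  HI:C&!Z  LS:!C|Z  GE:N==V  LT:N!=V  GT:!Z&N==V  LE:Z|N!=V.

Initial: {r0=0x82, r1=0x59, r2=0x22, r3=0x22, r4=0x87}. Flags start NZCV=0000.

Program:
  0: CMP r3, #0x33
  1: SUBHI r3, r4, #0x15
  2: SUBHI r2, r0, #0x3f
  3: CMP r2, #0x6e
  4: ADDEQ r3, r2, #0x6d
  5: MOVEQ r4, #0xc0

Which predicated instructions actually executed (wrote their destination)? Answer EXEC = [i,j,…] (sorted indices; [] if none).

[0] flags=1000 → (cmp)
[1] flags=1000 HI?F → skip
[2] flags=1000 HI?F → skip
[3] flags=1000 → (cmp)
[4] flags=1000 EQ?F → skip
[5] flags=1000 EQ?F → skip

EXEC = []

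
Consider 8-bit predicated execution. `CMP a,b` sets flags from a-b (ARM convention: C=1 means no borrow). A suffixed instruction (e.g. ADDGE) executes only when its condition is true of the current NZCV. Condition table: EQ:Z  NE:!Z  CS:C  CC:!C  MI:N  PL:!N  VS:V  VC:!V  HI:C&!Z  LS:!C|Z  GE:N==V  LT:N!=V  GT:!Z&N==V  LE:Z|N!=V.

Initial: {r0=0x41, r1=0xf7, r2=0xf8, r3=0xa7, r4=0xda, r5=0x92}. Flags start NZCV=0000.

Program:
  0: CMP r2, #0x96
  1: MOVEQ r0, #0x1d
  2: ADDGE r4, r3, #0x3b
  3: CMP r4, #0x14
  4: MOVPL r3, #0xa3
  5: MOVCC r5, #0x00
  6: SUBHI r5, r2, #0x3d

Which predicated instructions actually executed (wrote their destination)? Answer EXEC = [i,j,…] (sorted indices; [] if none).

EXEC = [2,6]

[0] flags=0010 → (cmp)
[1] flags=0010 EQ?F → skip
[2] flags=0010 GE?T → r4=0xe2
[3] flags=1010 → (cmp)
[4] flags=1010 PL?F → skip
[5] flags=1010 CC?F → skip
[6] flags=1010 HI?T → r5=0xbb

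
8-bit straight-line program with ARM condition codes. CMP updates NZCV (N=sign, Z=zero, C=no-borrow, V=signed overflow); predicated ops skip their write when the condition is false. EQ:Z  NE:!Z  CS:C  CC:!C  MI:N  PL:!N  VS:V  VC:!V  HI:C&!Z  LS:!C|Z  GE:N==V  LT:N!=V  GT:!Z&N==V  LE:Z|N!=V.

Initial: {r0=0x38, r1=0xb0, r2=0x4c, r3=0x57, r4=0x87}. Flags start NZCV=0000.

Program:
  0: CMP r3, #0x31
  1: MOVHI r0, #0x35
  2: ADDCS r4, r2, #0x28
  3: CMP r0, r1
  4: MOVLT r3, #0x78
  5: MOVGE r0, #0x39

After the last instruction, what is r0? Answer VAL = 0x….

0: ✓ CMP  NZCV=0010
1: ✓ MOVHI  r0←0x35
2: ✓ ADDCS  r4←0x74
3: ✓ CMP  NZCV=1001
4: · MOVLT
5: ✓ MOVGE  r0←0x39

VAL = 0x39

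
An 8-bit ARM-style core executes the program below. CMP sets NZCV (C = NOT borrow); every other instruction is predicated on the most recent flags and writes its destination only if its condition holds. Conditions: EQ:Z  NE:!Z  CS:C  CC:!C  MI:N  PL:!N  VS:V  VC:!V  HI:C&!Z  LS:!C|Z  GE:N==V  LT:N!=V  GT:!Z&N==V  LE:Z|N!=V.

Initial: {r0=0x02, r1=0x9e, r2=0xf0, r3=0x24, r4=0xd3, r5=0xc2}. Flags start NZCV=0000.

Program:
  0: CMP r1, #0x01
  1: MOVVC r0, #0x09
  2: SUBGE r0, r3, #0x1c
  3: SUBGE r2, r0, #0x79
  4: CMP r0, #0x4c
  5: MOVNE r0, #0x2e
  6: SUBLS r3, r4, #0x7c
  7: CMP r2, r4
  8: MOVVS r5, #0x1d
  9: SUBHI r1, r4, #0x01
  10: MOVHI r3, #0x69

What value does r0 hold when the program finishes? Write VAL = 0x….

VAL = 0x2e

[0] flags=1010 → (cmp)
[1] flags=1010 VC?T → r0=0x09
[2] flags=1010 GE?F → skip
[3] flags=1010 GE?F → skip
[4] flags=1000 → (cmp)
[5] flags=1000 NE?T → r0=0x2e
[6] flags=1000 LS?T → r3=0x57
[7] flags=0010 → (cmp)
[8] flags=0010 VS?F → skip
[9] flags=0010 HI?T → r1=0xd2
[10] flags=0010 HI?T → r3=0x69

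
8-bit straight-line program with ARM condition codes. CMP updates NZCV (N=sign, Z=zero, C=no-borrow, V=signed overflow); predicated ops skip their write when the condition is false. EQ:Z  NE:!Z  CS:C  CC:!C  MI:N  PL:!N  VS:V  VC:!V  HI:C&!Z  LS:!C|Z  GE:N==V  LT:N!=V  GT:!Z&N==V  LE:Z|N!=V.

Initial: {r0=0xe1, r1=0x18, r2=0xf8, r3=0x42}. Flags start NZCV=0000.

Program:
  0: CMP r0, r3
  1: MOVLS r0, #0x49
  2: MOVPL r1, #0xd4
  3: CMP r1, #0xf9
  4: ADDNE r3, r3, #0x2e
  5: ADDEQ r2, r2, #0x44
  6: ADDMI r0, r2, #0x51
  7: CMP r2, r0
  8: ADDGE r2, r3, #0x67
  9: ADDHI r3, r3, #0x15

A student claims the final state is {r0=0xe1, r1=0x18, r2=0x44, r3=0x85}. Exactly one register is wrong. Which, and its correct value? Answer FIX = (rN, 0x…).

FIX = (r2, 0xd7)

0: ✓ CMP  NZCV=1010
1: · MOVLS
2: · MOVPL
3: ✓ CMP  NZCV=0000
4: ✓ ADDNE  r3←0x70
5: · ADDEQ
6: · ADDMI
7: ✓ CMP  NZCV=0010
8: ✓ ADDGE  r2←0xd7
9: ✓ ADDHI  r3←0x85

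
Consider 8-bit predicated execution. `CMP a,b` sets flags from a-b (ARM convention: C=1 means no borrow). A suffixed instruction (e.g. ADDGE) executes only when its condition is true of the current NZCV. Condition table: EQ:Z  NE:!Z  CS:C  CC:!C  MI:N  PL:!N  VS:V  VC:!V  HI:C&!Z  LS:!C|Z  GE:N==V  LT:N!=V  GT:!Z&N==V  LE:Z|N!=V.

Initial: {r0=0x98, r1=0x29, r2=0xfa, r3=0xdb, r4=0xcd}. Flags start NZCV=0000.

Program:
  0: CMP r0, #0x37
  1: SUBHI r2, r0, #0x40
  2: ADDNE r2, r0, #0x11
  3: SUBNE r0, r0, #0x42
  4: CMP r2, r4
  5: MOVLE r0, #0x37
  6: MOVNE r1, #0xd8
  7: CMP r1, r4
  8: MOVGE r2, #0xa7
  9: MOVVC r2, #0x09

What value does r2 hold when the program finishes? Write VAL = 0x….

VAL = 0x09

0: ✓ CMP  NZCV=0011
1: ✓ SUBHI  r2←0x58
2: ✓ ADDNE  r2←0xa9
3: ✓ SUBNE  r0←0x56
4: ✓ CMP  NZCV=1000
5: ✓ MOVLE  r0←0x37
6: ✓ MOVNE  r1←0xd8
7: ✓ CMP  NZCV=0010
8: ✓ MOVGE  r2←0xa7
9: ✓ MOVVC  r2←0x09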